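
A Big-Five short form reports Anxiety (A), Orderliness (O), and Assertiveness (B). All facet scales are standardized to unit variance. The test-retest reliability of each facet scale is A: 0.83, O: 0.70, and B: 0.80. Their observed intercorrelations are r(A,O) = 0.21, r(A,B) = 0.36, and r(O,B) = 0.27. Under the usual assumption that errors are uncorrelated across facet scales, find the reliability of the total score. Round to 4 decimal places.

0.8568

Var(A+O+B) = 3 + 2·[0.21 + 0.36 + 0.27] = 3 + 1.68 = 4.68.
Under uncorrelated errors the observed covariances equal the true-score covariances, so only the own-variance terms attenuate.
True-score variance = [0.83 + 0.70 + 0.80] + 1.68 = 2.33 + 1.68 = 4.01.
Reliability = 4.01 / 4.68 = 0.8568.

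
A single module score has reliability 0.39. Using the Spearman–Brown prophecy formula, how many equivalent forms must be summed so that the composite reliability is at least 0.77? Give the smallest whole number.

k ≥ ρ*(1−ρ₁)/(ρ₁(1−ρ*)) = 0.77·0.61 / (0.39·0.23) = 5.236.
Smallest integer k = 6.

6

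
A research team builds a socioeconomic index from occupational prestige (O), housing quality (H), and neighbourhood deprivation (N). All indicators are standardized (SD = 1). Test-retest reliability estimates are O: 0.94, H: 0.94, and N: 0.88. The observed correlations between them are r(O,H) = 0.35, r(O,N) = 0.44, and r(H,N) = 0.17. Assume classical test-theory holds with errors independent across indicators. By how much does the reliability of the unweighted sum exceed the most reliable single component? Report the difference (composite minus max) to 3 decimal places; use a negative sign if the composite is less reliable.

Var(sum) = 3 + 1.92 = 4.92; true-score variance = 2.76 + 1.92 = 4.68; composite reliability = 0.9512.
Max component reliability = 0.9400.
Difference = 0.9512 − 0.9400 = 0.011.

0.011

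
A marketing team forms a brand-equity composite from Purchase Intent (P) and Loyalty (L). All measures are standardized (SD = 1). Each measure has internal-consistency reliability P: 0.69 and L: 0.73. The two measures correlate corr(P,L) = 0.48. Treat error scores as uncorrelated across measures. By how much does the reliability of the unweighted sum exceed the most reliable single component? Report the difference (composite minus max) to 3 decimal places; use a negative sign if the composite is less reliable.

Var(sum) = 2 + 0.96 = 2.96; true-score variance = 1.42 + 0.96 = 2.38; composite reliability = 0.8041.
Max component reliability = 0.7300.
Difference = 0.8041 − 0.7300 = 0.074.

0.074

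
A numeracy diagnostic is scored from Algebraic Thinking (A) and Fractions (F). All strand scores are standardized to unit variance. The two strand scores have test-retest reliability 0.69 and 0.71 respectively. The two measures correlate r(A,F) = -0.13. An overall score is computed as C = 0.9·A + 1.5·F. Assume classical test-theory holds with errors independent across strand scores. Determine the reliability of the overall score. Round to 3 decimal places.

0.666

Var(C) = 0.9² + 1.5² + 2·[1.35·(-0.13)] = 3.06 − 0.351 = 2.709.
Under uncorrelated errors the observed covariances equal the true-score covariances, so only the own-variance terms attenuate.
True-score variance = [0.9²·0.69 + 1.5²·0.71] − 0.351 = 2.1564 − 0.351 = 1.8054.
Reliability = 1.8054 / 2.709 = 0.666.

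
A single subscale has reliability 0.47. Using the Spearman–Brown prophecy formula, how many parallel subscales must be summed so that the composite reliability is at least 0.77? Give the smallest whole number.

k ≥ ρ*(1−ρ₁)/(ρ₁(1−ρ*)) = 0.77·0.53 / (0.47·0.23) = 3.775.
Smallest integer k = 4.

4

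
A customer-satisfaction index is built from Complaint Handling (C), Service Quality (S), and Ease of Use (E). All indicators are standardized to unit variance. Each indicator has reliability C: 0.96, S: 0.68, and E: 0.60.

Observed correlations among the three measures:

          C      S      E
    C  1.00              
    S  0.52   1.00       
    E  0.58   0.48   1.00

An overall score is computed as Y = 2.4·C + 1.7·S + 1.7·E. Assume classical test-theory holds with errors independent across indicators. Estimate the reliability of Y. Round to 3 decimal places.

0.901

Var(Y) = 2.4² + 1.7² + 1.7² + 2·[4.08·0.52 + 4.08·0.58 + 2.89·0.48] = 11.54 + 11.7504 = 23.2904.
Under uncorrelated errors the observed covariances equal the true-score covariances, so only the own-variance terms attenuate.
True-score variance = [2.4²·0.96 + 1.7²·0.68 + 1.7²·0.60] + 11.7504 = 9.2288 + 11.7504 = 20.9792.
Reliability = 20.9792 / 23.2904 = 0.901.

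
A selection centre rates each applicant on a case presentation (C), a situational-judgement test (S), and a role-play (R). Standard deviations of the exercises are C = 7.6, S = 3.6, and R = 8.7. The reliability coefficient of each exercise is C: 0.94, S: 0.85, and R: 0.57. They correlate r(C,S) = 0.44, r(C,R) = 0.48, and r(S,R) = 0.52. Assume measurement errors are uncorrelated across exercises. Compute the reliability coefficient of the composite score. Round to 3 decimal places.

Var(C+S+R) = 7.6² + 3.6² + 8.7² + 2·[7.6·3.6·0.44 + 7.6·8.7·0.48 + 3.6·8.7·0.52] = 146.41 + 120.125 = 266.535.
With uncorrelated errors the cross-covariances are all true-score covariance, so they carry over unchanged; only the diagonal terms shrink to ρᵢσᵢ².
True-score variance = [7.6²·0.94 + 3.6²·0.85 + 8.7²·0.57] + 120.125 = 108.454 + 120.125 = 228.578.
Reliability = 228.578 / 266.535 = 0.858.

0.858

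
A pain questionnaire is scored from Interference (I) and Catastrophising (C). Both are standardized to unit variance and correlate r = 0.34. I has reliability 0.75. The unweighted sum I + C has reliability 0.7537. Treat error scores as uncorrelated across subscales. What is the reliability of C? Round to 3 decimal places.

Var(I+C) = 2 + 2·0.34 = 2.680.
True-score variance = ρ_I + ρ_C + 2·0.34, so 0.7537 = (0.75 + ρ_C + 0.68) / 2.680.
ρ_C = 0.7537·2.680 − 0.75 − 0.68 = 0.590.

0.590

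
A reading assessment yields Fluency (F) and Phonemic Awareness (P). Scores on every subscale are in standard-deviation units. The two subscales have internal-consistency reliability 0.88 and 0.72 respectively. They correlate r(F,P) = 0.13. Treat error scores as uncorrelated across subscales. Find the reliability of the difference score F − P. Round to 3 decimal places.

0.770

Var(F−P) = 1 + 1 − 2·0.13 = 2 − 0.26 = 1.74.
Because errors are independent across components, Cov(Tᵢ,Tⱼ) = Cov(Xᵢ,Xⱼ); the off-diagonal part of the true-score variance is the same as above.
True-score variance = [0.88 + 0.72] − 0.26 = 1.6 − 0.26 = 1.34.
Reliability = 1.34 / 1.74 = 0.770.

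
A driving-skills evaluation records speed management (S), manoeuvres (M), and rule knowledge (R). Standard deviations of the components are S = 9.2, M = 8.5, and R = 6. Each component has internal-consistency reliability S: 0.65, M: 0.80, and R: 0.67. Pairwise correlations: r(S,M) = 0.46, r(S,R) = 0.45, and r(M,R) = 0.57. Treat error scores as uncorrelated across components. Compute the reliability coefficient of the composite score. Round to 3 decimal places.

0.850

Var(S+M+R) = 9.2² + 8.5² + 6² + 2·[9.2·8.5·0.46 + 9.2·6·0.45 + 8.5·6·0.57] = 192.89 + 179.764 = 372.654.
Because errors are independent across components, Cov(Tᵢ,Tⱼ) = Cov(Xᵢ,Xⱼ); the off-diagonal part of the true-score variance is the same as above.
True-score variance = [9.2²·0.65 + 8.5²·0.80 + 6²·0.67] + 179.764 = 136.936 + 179.764 = 316.7.
Reliability = 316.7 / 372.654 = 0.850.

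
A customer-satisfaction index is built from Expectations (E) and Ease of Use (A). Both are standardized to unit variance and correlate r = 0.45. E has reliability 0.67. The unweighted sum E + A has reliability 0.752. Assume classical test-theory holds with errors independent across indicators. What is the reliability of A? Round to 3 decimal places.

0.611

Var(E+A) = 2 + 2·0.45 = 2.900.
True-score variance = ρ_E + ρ_A + 2·0.45, so 0.752 = (0.67 + ρ_A + 0.90) / 2.900.
ρ_A = 0.752·2.900 − 0.67 − 0.90 = 0.611.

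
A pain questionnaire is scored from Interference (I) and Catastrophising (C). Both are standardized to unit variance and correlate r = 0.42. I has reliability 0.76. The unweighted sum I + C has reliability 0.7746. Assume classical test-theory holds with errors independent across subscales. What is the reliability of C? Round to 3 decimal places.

0.600

Var(I+C) = 2 + 2·0.42 = 2.840.
True-score variance = ρ_I + ρ_C + 2·0.42, so 0.7746 = (0.76 + ρ_C + 0.84) / 2.840.
ρ_C = 0.7746·2.840 − 0.76 − 0.84 = 0.600.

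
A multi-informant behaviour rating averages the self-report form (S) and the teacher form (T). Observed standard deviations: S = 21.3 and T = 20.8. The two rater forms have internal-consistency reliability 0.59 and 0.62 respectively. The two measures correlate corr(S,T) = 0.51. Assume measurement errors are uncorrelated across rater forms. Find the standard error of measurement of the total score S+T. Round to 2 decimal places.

18.72

Var(total) = 886.33 + 451.901 = 1338.23.
True-score variance = 535.914 + 451.901 = 987.815, so reliability = 0.7381.
Error variance = 1338.23 − 987.815 = 350.416; SEM = √350.416 = 18.72.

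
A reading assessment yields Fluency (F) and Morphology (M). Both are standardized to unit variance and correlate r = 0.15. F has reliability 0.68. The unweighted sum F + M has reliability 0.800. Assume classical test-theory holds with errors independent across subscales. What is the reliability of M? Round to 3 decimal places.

0.860

Var(F+M) = 2 + 2·0.15 = 2.300.
True-score variance = ρ_F + ρ_M + 2·0.15, so 0.800 = (0.68 + ρ_M + 0.30) / 2.300.
ρ_M = 0.800·2.300 − 0.68 − 0.30 = 0.860.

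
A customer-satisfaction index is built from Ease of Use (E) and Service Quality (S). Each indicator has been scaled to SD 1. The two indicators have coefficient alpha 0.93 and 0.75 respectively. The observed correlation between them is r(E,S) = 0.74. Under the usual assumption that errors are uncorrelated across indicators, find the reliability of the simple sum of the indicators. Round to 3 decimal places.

Var(E+S) = 2 + 2·[0.74] = 2 + 1.48 = 3.48.
Because errors are independent across components, Cov(Tᵢ,Tⱼ) = Cov(Xᵢ,Xⱼ); the off-diagonal part of the true-score variance is the same as above.
True-score variance = [0.93 + 0.75] + 1.48 = 1.68 + 1.48 = 3.16.
Reliability = 3.16 / 3.48 = 0.908.

0.908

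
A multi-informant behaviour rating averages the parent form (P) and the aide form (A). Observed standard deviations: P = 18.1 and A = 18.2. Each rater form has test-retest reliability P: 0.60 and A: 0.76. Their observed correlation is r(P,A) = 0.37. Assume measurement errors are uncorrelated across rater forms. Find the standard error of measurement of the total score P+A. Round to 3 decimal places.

Var(total) = 658.85 + 243.771 = 902.621.
True-score variance = 448.308 + 243.771 = 692.079, so reliability = 0.7667.
Error variance = 902.621 − 692.079 = 210.542; SEM = √210.542 = 14.510.

14.510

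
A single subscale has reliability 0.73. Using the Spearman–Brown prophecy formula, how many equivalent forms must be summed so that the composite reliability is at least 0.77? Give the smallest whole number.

k ≥ ρ*(1−ρ₁)/(ρ₁(1−ρ*)) = 0.77·0.27 / (0.73·0.23) = 1.238.
Smallest integer k = 2.

2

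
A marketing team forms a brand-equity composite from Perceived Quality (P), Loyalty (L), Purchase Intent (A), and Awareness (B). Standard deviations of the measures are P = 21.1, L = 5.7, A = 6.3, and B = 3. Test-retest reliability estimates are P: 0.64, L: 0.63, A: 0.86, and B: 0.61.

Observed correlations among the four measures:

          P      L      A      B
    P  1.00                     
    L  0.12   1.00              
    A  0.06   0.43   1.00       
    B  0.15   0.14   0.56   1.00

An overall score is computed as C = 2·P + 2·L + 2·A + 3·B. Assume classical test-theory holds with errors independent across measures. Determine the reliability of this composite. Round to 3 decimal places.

0.727

Var(C) = 2²·21.1² + 2²·5.7² + 2²·6.3² + 3²·3² + 2·[4·21.1·5.7·0.12 + 4·21.1·6.3·0.06 + 6·21.1·3·0.15 + 4·5.7·6.3·0.43 + 6·5.7·3·0.14 + 6·6.3·3·0.56] = 2150.56 + 572.472 = 2723.03.
Because errors are independent across components, Cov(Tᵢ,Tⱼ) = Cov(Xᵢ,Xⱼ); the off-diagonal part of the true-score variance is the same as above.
True-score variance = [2²·21.1²·0.64 + 2²·5.7²·0.63 + 2²·6.3²·0.86 + 3²·3²·0.61] + 572.472 = 1407.56 + 572.472 = 1980.03.
Reliability = 1980.03 / 2723.03 = 0.727.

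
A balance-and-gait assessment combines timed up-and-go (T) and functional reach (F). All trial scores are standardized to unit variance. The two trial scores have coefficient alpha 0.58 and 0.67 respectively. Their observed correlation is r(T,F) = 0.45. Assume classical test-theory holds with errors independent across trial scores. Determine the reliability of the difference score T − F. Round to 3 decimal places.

Var(T−F) = 1 + 1 − 2·0.45 = 2 − 0.9 = 1.1.
With uncorrelated errors the cross-covariances are all true-score covariance, so they carry over unchanged; only the diagonal terms shrink to ρᵢσᵢ².
True-score variance = [0.58 + 0.67] − 0.9 = 1.25 − 0.9 = 0.35.
Reliability = 0.35 / 1.1 = 0.318.

0.318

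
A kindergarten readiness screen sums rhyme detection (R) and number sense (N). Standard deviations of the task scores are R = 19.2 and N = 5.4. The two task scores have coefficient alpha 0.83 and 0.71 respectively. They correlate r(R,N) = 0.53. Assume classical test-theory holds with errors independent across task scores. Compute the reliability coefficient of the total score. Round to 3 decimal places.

0.860

Var(R+N) = 19.2² + 5.4² + 2·[19.2·5.4·0.53] = 397.8 + 109.901 = 507.701.
Because errors are independent across components, Cov(Tᵢ,Tⱼ) = Cov(Xᵢ,Xⱼ); the off-diagonal part of the true-score variance is the same as above.
True-score variance = [19.2²·0.83 + 5.4²·0.71] + 109.901 = 326.675 + 109.901 = 436.576.
Reliability = 436.576 / 507.701 = 0.860.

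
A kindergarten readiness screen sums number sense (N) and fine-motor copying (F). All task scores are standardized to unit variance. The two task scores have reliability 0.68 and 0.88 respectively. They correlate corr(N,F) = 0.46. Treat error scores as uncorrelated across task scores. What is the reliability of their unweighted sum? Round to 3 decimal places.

0.849

Var(N+F) = 2 + 2·[0.46] = 2 + 0.92 = 2.92.
Under uncorrelated errors the observed covariances equal the true-score covariances, so only the own-variance terms attenuate.
True-score variance = [0.68 + 0.88] + 0.92 = 1.56 + 0.92 = 2.48.
Reliability = 2.48 / 2.92 = 0.849.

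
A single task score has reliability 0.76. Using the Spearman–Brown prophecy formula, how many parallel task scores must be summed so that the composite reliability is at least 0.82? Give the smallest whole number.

k ≥ ρ*(1−ρ₁)/(ρ₁(1−ρ*)) = 0.82·0.24 / (0.76·0.18) = 1.439.
Smallest integer k = 2.

2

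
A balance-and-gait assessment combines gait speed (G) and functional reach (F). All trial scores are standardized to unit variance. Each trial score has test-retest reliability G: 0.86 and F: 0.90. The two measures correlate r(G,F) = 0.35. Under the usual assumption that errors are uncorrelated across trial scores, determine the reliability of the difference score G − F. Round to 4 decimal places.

Var(G−F) = 1 + 1 − 2·0.35 = 2 − 0.7 = 1.3.
Because errors are independent across components, Cov(Tᵢ,Tⱼ) = Cov(Xᵢ,Xⱼ); the off-diagonal part of the true-score variance is the same as above.
True-score variance = [0.86 + 0.90] − 0.7 = 1.76 − 0.7 = 1.06.
Reliability = 1.06 / 1.3 = 0.8154.

0.8154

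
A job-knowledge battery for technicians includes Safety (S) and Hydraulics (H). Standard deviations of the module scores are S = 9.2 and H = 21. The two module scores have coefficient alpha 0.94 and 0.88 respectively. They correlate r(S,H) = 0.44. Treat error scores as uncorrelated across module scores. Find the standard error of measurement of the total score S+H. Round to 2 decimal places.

Var(total) = 525.64 + 170.016 = 695.656.
True-score variance = 467.642 + 170.016 = 637.658, so reliability = 0.9166.
Error variance = 695.656 − 637.658 = 57.9984; SEM = √57.9984 = 7.62.

7.62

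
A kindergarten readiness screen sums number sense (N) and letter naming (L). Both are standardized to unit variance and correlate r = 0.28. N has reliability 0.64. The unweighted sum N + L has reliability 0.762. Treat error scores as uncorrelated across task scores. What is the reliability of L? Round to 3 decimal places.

Var(N+L) = 2 + 2·0.28 = 2.560.
True-score variance = ρ_N + ρ_L + 2·0.28, so 0.762 = (0.64 + ρ_L + 0.56) / 2.560.
ρ_L = 0.762·2.560 − 0.64 − 0.56 = 0.751.

0.751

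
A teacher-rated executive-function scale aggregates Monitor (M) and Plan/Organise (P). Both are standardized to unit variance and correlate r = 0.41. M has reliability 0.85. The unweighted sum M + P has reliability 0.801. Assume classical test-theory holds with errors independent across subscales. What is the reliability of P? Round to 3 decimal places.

0.589

Var(M+P) = 2 + 2·0.41 = 2.820.
True-score variance = ρ_M + ρ_P + 2·0.41, so 0.801 = (0.85 + ρ_P + 0.82) / 2.820.
ρ_P = 0.801·2.820 − 0.85 − 0.82 = 0.589.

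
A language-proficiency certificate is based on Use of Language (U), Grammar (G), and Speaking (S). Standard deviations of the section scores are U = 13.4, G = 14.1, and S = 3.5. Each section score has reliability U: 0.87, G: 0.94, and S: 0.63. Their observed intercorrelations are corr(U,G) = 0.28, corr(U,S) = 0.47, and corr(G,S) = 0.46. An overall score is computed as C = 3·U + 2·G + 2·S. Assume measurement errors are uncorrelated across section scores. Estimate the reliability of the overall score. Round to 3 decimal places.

0.922

Var(C) = 3²·13.4² + 2²·14.1² + 2²·3.5² + 2·[6·13.4·14.1·0.28 + 6·13.4·3.5·0.47 + 4·14.1·3.5·0.46] = 2460.28 + 1080.96 = 3541.24.
With uncorrelated errors the cross-covariances are all true-score covariance, so they carry over unchanged; only the diagonal terms shrink to ρᵢσᵢ².
True-score variance = [3²·13.4²·0.87 + 2²·14.1²·0.94 + 2²·3.5²·0.63] + 1080.96 = 2184.35 + 1080.96 = 3265.31.
Reliability = 3265.31 / 3541.24 = 0.922.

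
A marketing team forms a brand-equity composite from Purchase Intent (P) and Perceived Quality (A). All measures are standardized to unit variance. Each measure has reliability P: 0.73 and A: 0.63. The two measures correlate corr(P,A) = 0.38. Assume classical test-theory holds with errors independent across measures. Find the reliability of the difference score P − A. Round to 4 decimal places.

0.4839

Var(P−A) = 1 + 1 − 2·0.38 = 2 − 0.76 = 1.24.
With uncorrelated errors the cross-covariances are all true-score covariance, so they carry over unchanged; only the diagonal terms shrink to ρᵢσᵢ².
True-score variance = [0.73 + 0.63] − 0.76 = 1.36 − 0.76 = 0.6.
Reliability = 0.6 / 1.24 = 0.4839.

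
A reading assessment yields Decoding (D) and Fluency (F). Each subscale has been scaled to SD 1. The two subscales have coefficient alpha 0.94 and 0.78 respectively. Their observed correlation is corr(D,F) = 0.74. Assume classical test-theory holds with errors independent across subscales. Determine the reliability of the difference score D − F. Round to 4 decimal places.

0.4615

Var(D−F) = 1 + 1 − 2·0.74 = 2 − 1.48 = 0.52.
With uncorrelated errors the cross-covariances are all true-score covariance, so they carry over unchanged; only the diagonal terms shrink to ρᵢσᵢ².
True-score variance = [0.94 + 0.78] − 1.48 = 1.72 − 1.48 = 0.24.
Reliability = 0.24 / 0.52 = 0.4615.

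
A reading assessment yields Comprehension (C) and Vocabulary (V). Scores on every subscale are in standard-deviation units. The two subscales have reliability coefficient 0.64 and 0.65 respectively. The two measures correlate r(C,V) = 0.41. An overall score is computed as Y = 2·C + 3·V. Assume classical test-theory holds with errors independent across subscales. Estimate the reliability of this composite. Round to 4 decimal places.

0.7439

Var(Y) = 2² + 3² + 2·[6·0.41] = 13 + 4.92 = 17.92.
Because errors are independent across components, Cov(Tᵢ,Tⱼ) = Cov(Xᵢ,Xⱼ); the off-diagonal part of the true-score variance is the same as above.
True-score variance = [2²·0.64 + 3²·0.65] + 4.92 = 8.41 + 4.92 = 13.33.
Reliability = 13.33 / 17.92 = 0.7439.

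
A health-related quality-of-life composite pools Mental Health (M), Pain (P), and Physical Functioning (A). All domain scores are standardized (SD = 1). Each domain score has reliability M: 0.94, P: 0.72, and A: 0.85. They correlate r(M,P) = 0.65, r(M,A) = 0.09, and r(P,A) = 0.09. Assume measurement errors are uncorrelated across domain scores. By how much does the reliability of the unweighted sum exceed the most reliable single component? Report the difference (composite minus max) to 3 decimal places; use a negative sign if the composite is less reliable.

-0.045

Var(sum) = 3 + 1.66 = 4.66; true-score variance = 2.51 + 1.66 = 4.17; composite reliability = 0.8948.
Max component reliability = 0.9400.
Difference = 0.8948 − 0.9400 = -0.045.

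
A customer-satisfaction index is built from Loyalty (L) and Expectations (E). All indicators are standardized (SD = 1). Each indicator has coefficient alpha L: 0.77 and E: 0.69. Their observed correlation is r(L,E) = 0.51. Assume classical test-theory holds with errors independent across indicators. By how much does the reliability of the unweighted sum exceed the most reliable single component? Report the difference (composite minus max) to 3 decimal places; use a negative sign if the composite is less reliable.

0.051

Var(sum) = 2 + 1.02 = 3.02; true-score variance = 1.46 + 1.02 = 2.48; composite reliability = 0.8212.
Max component reliability = 0.7700.
Difference = 0.8212 − 0.7700 = 0.051.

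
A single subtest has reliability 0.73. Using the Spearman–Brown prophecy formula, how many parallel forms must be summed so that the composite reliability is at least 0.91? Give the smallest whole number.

4

k ≥ ρ*(1−ρ₁)/(ρ₁(1−ρ*)) = 0.91·0.27 / (0.73·0.09) = 3.740.
Smallest integer k = 4.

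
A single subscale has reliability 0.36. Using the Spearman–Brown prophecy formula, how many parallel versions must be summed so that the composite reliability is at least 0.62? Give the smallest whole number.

k ≥ ρ*(1−ρ₁)/(ρ₁(1−ρ*)) = 0.62·0.64 / (0.36·0.38) = 2.901.
Smallest integer k = 3.

3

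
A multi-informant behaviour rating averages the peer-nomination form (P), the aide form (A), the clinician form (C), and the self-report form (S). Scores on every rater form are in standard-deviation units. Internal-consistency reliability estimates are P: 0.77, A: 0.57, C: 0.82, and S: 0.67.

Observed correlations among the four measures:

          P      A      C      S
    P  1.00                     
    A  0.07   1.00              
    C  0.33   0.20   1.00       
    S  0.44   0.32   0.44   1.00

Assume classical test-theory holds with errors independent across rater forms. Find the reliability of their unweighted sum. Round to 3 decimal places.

0.846

Var(P+A+C+S) = 4 + 2·[0.07 + 0.33 + 0.44 + 0.20 + 0.32 + 0.44] = 4 + 3.6 = 7.6.
Under uncorrelated errors the observed covariances equal the true-score covariances, so only the own-variance terms attenuate.
True-score variance = [0.77 + 0.57 + 0.82 + 0.67] + 3.6 = 2.83 + 3.6 = 6.43.
Reliability = 6.43 / 7.6 = 0.846.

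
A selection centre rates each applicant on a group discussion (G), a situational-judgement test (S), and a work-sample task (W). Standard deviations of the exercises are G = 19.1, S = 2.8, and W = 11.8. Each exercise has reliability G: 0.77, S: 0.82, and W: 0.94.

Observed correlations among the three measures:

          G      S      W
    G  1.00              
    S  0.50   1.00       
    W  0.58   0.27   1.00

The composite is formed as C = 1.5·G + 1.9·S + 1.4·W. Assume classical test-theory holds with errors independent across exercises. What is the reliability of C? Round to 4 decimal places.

0.8876

Var(C) = 1.5²·19.1² + 1.9²·2.8² + 1.4²·11.8² + 2·[2.85·19.1·2.8·0.50 + 2.1·19.1·11.8·0.58 + 2.66·2.8·11.8·0.27] = 1122.04 + 748.902 = 1870.94.
With uncorrelated errors the cross-covariances are all true-score covariance, so they carry over unchanged; only the diagonal terms shrink to ρᵢσᵢ².
True-score variance = [1.5²·19.1²·0.77 + 1.9²·2.8²·0.82 + 1.4²·11.8²·0.94] + 748.902 = 911.777 + 748.902 = 1660.68.
Reliability = 1660.68 / 1870.94 = 0.8876.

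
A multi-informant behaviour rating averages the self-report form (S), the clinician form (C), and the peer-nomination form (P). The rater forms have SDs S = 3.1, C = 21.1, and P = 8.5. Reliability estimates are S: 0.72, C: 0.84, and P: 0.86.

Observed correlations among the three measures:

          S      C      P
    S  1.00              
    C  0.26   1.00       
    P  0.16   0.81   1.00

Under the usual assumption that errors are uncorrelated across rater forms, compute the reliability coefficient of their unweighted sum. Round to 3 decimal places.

0.902

Var(S+C+P) = 3.1² + 21.1² + 8.5² + 2·[3.1·21.1·0.26 + 3.1·8.5·0.16 + 21.1·8.5·0.81] = 527.07 + 332.992 = 860.062.
Because errors are independent across components, Cov(Tᵢ,Tⱼ) = Cov(Xᵢ,Xⱼ); the off-diagonal part of the true-score variance is the same as above.
True-score variance = [3.1²·0.72 + 21.1²·0.84 + 8.5²·0.86] + 332.992 = 443.031 + 332.992 = 776.023.
Reliability = 776.023 / 860.062 = 0.902.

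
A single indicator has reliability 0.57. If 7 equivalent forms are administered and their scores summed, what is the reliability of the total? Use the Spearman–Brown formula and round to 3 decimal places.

ρ_k = kρ / (1 + (k−1)ρ) = 7·0.57 / (1 + 6·0.57) = 3.990 / 4.420 = 0.903.

0.903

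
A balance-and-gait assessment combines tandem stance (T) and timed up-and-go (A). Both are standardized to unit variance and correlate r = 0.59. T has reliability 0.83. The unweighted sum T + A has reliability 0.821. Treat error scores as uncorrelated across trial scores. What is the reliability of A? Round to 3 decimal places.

Var(T+A) = 2 + 2·0.59 = 3.180.
True-score variance = ρ_T + ρ_A + 2·0.59, so 0.821 = (0.83 + ρ_A + 1.18) / 3.180.
ρ_A = 0.821·3.180 − 0.83 − 1.18 = 0.601.

0.601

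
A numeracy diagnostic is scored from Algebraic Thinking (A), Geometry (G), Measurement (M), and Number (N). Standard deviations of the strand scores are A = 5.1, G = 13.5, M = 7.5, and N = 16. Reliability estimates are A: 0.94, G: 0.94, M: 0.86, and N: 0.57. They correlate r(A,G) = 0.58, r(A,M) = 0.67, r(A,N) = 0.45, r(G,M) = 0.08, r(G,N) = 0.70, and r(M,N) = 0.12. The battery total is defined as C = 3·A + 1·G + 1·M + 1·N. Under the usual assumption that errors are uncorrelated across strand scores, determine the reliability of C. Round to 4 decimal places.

Var(C) = 3²·5.1² + 13.5² + 7.5² + 16² + 2·[3·5.1·13.5·0.58 + 3·5.1·7.5·0.67 + 3·5.1·16·0.45 + 13.5·7.5·0.08 + 13.5·16·0.70 + 7.5·16·0.12] = 728.59 + 961.083 = 1689.67.
With uncorrelated errors the cross-covariances are all true-score covariance, so they carry over unchanged; only the diagonal terms shrink to ρᵢσᵢ².
True-score variance = [3²·5.1²·0.94 + 13.5²·0.94 + 7.5²·0.86 + 16²·0.57] + 961.083 = 585.655 + 961.083 = 1546.74.
Reliability = 1546.74 / 1689.67 = 0.9154.

0.9154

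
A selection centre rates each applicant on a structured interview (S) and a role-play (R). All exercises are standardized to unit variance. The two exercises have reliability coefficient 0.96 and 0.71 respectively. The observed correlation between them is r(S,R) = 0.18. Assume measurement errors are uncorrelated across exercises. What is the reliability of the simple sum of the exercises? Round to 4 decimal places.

0.8602

Var(S+R) = 2 + 2·[0.18] = 2 + 0.36 = 2.36.
Under uncorrelated errors the observed covariances equal the true-score covariances, so only the own-variance terms attenuate.
True-score variance = [0.96 + 0.71] + 0.36 = 1.67 + 0.36 = 2.03.
Reliability = 2.03 / 2.36 = 0.8602.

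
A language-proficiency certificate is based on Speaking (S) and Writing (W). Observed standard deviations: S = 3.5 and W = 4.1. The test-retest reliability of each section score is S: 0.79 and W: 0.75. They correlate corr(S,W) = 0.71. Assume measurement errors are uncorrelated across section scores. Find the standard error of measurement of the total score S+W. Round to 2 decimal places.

2.60

Var(total) = 29.06 + 20.377 = 49.437.
True-score variance = 22.285 + 20.377 = 42.662, so reliability = 0.8630.
Error variance = 49.437 − 42.662 = 6.775; SEM = √6.775 = 2.60.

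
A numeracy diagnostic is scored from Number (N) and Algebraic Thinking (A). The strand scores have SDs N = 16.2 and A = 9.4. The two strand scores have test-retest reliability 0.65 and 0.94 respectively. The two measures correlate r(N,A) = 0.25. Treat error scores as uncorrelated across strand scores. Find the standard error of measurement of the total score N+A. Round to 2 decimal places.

Var(total) = 350.8 + 76.14 = 426.94.
True-score variance = 253.644 + 76.14 = 329.784, so reliability = 0.7724.
Error variance = 426.94 − 329.784 = 97.1556; SEM = √97.1556 = 9.86.

9.86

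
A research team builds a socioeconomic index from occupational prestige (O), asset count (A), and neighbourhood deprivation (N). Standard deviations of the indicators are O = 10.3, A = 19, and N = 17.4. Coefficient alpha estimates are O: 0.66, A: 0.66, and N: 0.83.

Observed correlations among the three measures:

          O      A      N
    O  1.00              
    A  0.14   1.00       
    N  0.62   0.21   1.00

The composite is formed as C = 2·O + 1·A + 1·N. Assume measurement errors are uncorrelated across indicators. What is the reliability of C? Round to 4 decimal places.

0.8212

Var(C) = 2²·10.3² + 19² + 17.4² + 2·[2·10.3·19·0.14 + 2·10.3·17.4·0.62 + 19·17.4·0.21] = 1088.12 + 692.91 = 1781.03.
Because errors are independent across components, Cov(Tᵢ,Tⱼ) = Cov(Xᵢ,Xⱼ); the off-diagonal part of the true-score variance is the same as above.
True-score variance = [2²·10.3²·0.66 + 19²·0.66 + 17.4²·0.83] + 692.91 = 769.628 + 692.91 = 1462.54.
Reliability = 1462.54 / 1781.03 = 0.8212.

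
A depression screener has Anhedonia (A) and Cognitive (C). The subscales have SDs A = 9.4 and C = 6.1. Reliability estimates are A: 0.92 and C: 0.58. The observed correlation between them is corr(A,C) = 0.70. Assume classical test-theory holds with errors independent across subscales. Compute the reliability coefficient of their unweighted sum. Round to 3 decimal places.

0.890

Var(A+C) = 9.4² + 6.1² + 2·[9.4·6.1·0.70] = 125.57 + 80.276 = 205.846.
Under uncorrelated errors the observed covariances equal the true-score covariances, so only the own-variance terms attenuate.
True-score variance = [9.4²·0.92 + 6.1²·0.58] + 80.276 = 102.873 + 80.276 = 183.149.
Reliability = 183.149 / 205.846 = 0.890.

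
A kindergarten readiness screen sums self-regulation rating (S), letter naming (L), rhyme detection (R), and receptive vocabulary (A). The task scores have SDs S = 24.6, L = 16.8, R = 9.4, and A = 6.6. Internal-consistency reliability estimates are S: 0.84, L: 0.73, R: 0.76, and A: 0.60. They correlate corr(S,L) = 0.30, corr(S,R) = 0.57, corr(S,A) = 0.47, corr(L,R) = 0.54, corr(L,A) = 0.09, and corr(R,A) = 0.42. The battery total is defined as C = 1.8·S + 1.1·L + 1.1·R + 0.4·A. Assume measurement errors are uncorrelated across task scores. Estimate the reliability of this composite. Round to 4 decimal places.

0.8850

Var(C) = 1.8²·24.6² + 1.1²·16.8² + 1.1²·9.4² + 0.4²·6.6² + 2·[1.98·24.6·16.8·0.30 + 1.98·24.6·9.4·0.57 + 0.72·24.6·6.6·0.47 + 1.21·16.8·9.4·0.54 + 0.44·16.8·6.6·0.09 + 0.44·9.4·6.6·0.42] = 2416.11 + 1360.9 = 3777.01.
With uncorrelated errors the cross-covariances are all true-score covariance, so they carry over unchanged; only the diagonal terms shrink to ρᵢσᵢ².
True-score variance = [1.8²·24.6²·0.84 + 1.1²·16.8²·0.73 + 1.1²·9.4²·0.76 + 0.4²·6.6²·0.60] + 1360.9 = 1981.74 + 1360.9 = 3342.64.
Reliability = 3342.64 / 3777.01 = 0.8850.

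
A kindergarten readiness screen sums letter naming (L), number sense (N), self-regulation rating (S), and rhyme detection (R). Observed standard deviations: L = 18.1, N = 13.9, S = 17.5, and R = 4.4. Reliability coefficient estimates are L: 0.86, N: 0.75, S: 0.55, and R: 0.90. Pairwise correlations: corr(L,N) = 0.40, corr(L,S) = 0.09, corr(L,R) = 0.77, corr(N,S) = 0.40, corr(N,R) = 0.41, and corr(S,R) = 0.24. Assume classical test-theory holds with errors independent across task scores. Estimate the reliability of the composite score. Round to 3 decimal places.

Var(L+N+S+R) = 18.1² + 13.9² + 17.5² + 4.4² + 2·[18.1·13.9·0.40 + 18.1·17.5·0.09 + 18.1·4.4·0.77 + 13.9·17.5·0.40 + 13.9·4.4·0.41 + 17.5·4.4·0.24] = 846.43 + 662.644 = 1509.07.
Under uncorrelated errors the observed covariances equal the true-score covariances, so only the own-variance terms attenuate.
True-score variance = [18.1²·0.86 + 13.9²·0.75 + 17.5²·0.55 + 4.4²·0.90] + 662.644 = 612.514 + 662.644 = 1275.16.
Reliability = 1275.16 / 1509.07 = 0.845.

0.845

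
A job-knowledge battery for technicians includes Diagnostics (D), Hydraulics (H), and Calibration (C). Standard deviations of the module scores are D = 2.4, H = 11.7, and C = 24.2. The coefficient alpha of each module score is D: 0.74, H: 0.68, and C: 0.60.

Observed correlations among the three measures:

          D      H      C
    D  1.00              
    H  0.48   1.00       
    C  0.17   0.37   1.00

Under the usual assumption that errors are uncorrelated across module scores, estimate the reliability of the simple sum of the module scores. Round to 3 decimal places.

Var(D+H+C) = 2.4² + 11.7² + 24.2² + 2·[2.4·11.7·0.48 + 2.4·24.2·0.17 + 11.7·24.2·0.37] = 728.29 + 256.228 = 984.518.
With uncorrelated errors the cross-covariances are all true-score covariance, so they carry over unchanged; only the diagonal terms shrink to ρᵢσᵢ².
True-score variance = [2.4²·0.74 + 11.7²·0.68 + 24.2²·0.60] + 256.228 = 448.732 + 256.228 = 704.959.
Reliability = 704.959 / 984.518 = 0.716.

0.716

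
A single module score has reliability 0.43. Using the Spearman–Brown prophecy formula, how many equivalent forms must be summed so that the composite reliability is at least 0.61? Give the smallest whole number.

3

k ≥ ρ*(1−ρ₁)/(ρ₁(1−ρ*)) = 0.61·0.57 / (0.43·0.39) = 2.073.
Smallest integer k = 3.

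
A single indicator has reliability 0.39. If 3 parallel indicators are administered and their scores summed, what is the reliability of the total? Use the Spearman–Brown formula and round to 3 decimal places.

0.657

ρ_k = kρ / (1 + (k−1)ρ) = 3·0.39 / (1 + 2·0.39) = 1.170 / 1.780 = 0.657.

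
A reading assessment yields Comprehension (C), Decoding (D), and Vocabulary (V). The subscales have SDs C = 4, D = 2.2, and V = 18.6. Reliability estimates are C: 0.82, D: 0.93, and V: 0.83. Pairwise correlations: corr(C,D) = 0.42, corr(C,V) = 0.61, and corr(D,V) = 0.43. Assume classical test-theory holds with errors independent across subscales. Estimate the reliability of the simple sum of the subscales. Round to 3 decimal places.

0.876

Var(C+D+V) = 4² + 2.2² + 18.6² + 2·[4·2.2·0.42 + 4·18.6·0.61 + 2.2·18.6·0.43] = 366.8 + 133.351 = 500.151.
Because errors are independent across components, Cov(Tᵢ,Tⱼ) = Cov(Xᵢ,Xⱼ); the off-diagonal part of the true-score variance is the same as above.
True-score variance = [4²·0.82 + 2.2²·0.93 + 18.6²·0.83] + 133.351 = 304.768 + 133.351 = 438.119.
Reliability = 438.119 / 500.151 = 0.876.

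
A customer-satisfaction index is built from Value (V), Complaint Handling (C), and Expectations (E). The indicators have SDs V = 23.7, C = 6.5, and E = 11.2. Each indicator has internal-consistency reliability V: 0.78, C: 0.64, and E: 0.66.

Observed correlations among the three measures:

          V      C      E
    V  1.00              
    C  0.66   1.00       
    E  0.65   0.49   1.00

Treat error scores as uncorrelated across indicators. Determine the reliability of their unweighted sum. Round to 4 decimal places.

Var(V+C+E) = 23.7² + 6.5² + 11.2² + 2·[23.7·6.5·0.66 + 23.7·11.2·0.65 + 6.5·11.2·0.49] = 729.38 + 619.762 = 1349.14.
Under uncorrelated errors the observed covariances equal the true-score covariances, so only the own-variance terms attenuate.
True-score variance = [23.7²·0.78 + 6.5²·0.64 + 11.2²·0.66] + 619.762 = 547.949 + 619.762 = 1167.71.
Reliability = 1167.71 / 1349.14 = 0.8655.

0.8655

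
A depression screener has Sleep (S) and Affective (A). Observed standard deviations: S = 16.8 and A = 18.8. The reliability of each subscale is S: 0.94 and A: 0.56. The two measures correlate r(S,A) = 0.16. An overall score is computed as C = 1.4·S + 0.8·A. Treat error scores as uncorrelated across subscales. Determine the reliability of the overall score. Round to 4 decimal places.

Var(C) = 1.4²·16.8² + 0.8²·18.8² + 2·[1.12·16.8·18.8·0.16] = 779.392 + 113.197 = 892.589.
Because errors are independent across components, Cov(Tᵢ,Tⱼ) = Cov(Xᵢ,Xⱼ); the off-diagonal part of the true-score variance is the same as above.
True-score variance = [1.4²·16.8²·0.94 + 0.8²·18.8²·0.56] + 113.197 = 646.672 + 113.197 = 759.869.
Reliability = 759.869 / 892.589 = 0.8513.

0.8513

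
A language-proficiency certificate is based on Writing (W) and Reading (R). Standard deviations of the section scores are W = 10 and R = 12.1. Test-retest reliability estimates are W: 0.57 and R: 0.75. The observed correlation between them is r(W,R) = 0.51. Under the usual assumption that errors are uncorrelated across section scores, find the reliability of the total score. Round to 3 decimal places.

0.785

Var(W+R) = 10² + 12.1² + 2·[10·12.1·0.51] = 246.41 + 123.42 = 369.83.
Because errors are independent across components, Cov(Tᵢ,Tⱼ) = Cov(Xᵢ,Xⱼ); the off-diagonal part of the true-score variance is the same as above.
True-score variance = [10²·0.57 + 12.1²·0.75] + 123.42 = 166.808 + 123.42 = 290.228.
Reliability = 290.228 / 369.83 = 0.785.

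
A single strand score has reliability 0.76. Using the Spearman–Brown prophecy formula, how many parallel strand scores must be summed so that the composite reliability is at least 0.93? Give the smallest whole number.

k ≥ ρ*(1−ρ₁)/(ρ₁(1−ρ*)) = 0.93·0.24 / (0.76·0.07) = 4.195.
Smallest integer k = 5.

5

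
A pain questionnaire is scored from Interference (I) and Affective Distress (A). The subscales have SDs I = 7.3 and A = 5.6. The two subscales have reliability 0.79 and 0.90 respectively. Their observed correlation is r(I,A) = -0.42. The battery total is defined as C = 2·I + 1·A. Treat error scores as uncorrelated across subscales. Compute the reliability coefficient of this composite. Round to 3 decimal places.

0.728

Var(C) = 2²·7.3² + 5.6² + 2·[2·7.3·5.6·(-0.42)] = 244.52 − 68.6784 = 175.842.
Because errors are independent across components, Cov(Tᵢ,Tⱼ) = Cov(Xᵢ,Xⱼ); the off-diagonal part of the true-score variance is the same as above.
True-score variance = [2²·7.3²·0.79 + 5.6²·0.90] − 68.6784 = 196.62 − 68.6784 = 127.942.
Reliability = 127.942 / 175.842 = 0.728.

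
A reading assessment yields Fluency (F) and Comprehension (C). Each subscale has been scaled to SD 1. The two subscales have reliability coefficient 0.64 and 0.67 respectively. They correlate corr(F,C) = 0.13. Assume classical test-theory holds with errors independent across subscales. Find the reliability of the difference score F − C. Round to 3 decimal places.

Var(F−C) = 1 + 1 − 2·0.13 = 2 − 0.26 = 1.74.
Because errors are independent across components, Cov(Tᵢ,Tⱼ) = Cov(Xᵢ,Xⱼ); the off-diagonal part of the true-score variance is the same as above.
True-score variance = [0.64 + 0.67] − 0.26 = 1.31 − 0.26 = 1.05.
Reliability = 1.05 / 1.74 = 0.603.

0.603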